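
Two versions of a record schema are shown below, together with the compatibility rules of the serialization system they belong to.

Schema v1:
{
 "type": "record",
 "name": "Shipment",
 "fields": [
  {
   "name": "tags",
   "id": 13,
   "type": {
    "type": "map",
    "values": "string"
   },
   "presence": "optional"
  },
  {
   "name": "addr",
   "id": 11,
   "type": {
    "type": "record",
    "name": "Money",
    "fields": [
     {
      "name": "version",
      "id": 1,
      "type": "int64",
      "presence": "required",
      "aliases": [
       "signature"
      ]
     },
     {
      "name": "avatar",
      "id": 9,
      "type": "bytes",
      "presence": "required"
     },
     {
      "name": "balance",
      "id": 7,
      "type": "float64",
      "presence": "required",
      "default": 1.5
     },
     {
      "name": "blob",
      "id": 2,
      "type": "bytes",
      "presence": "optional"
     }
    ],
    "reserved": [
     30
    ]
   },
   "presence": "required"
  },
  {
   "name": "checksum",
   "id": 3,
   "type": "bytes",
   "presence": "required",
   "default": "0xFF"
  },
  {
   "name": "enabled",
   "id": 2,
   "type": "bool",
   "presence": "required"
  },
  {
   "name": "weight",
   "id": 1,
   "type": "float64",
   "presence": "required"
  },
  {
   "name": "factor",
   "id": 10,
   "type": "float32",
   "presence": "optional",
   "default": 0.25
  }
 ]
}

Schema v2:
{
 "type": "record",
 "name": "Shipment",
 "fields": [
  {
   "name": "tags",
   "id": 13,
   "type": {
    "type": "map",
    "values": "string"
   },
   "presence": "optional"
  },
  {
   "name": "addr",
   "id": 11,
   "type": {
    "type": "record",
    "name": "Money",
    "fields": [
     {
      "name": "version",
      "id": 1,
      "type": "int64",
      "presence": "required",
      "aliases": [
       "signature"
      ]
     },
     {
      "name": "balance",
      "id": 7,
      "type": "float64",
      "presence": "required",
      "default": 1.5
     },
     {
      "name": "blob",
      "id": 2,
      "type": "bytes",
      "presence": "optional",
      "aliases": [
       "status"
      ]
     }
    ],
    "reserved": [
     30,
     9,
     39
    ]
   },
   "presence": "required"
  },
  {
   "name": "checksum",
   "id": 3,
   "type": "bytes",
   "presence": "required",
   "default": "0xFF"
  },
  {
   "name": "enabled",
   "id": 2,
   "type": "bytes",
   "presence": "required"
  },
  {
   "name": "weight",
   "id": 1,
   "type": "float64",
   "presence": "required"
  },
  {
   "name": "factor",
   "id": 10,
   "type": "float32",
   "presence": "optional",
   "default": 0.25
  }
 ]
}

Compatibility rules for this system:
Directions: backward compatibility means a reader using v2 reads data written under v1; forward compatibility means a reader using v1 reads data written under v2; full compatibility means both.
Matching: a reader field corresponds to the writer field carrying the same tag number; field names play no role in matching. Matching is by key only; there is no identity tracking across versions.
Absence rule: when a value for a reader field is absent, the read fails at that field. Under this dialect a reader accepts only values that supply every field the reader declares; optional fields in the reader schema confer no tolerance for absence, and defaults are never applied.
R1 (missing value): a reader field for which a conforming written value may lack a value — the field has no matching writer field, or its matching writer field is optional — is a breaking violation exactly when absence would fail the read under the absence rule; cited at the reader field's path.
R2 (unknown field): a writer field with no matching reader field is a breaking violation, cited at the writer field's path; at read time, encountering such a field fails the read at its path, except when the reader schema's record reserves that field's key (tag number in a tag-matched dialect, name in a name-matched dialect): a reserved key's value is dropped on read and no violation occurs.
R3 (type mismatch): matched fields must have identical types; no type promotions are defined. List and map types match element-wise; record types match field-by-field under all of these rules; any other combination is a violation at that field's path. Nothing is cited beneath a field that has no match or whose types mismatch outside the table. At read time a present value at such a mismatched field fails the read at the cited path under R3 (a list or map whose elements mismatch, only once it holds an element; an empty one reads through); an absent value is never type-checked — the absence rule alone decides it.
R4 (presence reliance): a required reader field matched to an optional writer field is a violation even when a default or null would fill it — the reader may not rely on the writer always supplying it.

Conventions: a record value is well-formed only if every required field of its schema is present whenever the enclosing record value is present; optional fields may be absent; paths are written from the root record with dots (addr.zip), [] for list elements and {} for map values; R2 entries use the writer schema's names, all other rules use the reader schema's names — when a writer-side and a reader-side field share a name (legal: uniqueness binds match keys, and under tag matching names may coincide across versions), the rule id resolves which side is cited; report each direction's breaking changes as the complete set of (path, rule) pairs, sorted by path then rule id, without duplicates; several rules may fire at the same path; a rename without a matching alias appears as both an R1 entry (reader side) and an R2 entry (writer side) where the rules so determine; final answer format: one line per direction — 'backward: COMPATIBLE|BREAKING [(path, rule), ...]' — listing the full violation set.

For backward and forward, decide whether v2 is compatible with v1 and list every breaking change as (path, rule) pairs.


backward: BREAKING [(addr.blob, R1), (enabled, R3), (factor, R1), (tags, R1)]; forward: BREAKING [(addr.avatar, R1), (addr.blob, R1), (enabled, R3), (factor, R1), (tags, R1)]

in Shipment below, arrows point writer -> reader
backward on Shipment — v2 reading data written by v1:
  tags <- tags (map<string, string> -> map<string, string>, writer optional)
  addr <- addr (Money -> Money, writer required)
  checksum <- checksum (bytes -> bytes, writer required)
  enabled <- enabled (bool -> bytes, writer required)
  weight <- weight (float64 -> float64, writer required)
  factor <- factor (float32 -> float32, writer optional)
  addr.version <- addr.version (int64 -> int64, writer required)
  addr.balance <- addr.balance (float64 -> float64, writer required)
  addr.blob <- addr.blob (bytes -> bytes, writer optional)
  leftover writer field: addr.avatar
  R1 fires at addr.blob
  R3 fires at enabled
  R1 fires at factor
  R1 fires at tags
  => 4 violation(s): backward is BREAKING for Shipment
forward on Shipment — v1 reading data written by v2:
  tags <- tags (map<string, string> -> map<string, string>, writer optional)
  addr <- addr (Money -> Money, writer required)
  checksum <- checksum (bytes -> bytes, writer required)
  enabled <- enabled (bytes -> bool, writer required)
  weight <- weight (float64 -> float64, writer required)
  factor <- factor (float32 -> float32, writer optional)
  addr.version <- addr.version (int64 -> int64, writer required)
  addr.avatar: no writer-side match
  addr.balance <- addr.balance (float64 -> float64, writer required)
  addr.blob <- addr.blob (bytes -> bytes, writer optional)
  R1 fires at addr.avatar
  R1 fires at addr.blob
  R3 fires at enabled
  R1 fires at factor
  R1 fires at tags
  => 5 violation(s): forward is BREAKING for Shipment


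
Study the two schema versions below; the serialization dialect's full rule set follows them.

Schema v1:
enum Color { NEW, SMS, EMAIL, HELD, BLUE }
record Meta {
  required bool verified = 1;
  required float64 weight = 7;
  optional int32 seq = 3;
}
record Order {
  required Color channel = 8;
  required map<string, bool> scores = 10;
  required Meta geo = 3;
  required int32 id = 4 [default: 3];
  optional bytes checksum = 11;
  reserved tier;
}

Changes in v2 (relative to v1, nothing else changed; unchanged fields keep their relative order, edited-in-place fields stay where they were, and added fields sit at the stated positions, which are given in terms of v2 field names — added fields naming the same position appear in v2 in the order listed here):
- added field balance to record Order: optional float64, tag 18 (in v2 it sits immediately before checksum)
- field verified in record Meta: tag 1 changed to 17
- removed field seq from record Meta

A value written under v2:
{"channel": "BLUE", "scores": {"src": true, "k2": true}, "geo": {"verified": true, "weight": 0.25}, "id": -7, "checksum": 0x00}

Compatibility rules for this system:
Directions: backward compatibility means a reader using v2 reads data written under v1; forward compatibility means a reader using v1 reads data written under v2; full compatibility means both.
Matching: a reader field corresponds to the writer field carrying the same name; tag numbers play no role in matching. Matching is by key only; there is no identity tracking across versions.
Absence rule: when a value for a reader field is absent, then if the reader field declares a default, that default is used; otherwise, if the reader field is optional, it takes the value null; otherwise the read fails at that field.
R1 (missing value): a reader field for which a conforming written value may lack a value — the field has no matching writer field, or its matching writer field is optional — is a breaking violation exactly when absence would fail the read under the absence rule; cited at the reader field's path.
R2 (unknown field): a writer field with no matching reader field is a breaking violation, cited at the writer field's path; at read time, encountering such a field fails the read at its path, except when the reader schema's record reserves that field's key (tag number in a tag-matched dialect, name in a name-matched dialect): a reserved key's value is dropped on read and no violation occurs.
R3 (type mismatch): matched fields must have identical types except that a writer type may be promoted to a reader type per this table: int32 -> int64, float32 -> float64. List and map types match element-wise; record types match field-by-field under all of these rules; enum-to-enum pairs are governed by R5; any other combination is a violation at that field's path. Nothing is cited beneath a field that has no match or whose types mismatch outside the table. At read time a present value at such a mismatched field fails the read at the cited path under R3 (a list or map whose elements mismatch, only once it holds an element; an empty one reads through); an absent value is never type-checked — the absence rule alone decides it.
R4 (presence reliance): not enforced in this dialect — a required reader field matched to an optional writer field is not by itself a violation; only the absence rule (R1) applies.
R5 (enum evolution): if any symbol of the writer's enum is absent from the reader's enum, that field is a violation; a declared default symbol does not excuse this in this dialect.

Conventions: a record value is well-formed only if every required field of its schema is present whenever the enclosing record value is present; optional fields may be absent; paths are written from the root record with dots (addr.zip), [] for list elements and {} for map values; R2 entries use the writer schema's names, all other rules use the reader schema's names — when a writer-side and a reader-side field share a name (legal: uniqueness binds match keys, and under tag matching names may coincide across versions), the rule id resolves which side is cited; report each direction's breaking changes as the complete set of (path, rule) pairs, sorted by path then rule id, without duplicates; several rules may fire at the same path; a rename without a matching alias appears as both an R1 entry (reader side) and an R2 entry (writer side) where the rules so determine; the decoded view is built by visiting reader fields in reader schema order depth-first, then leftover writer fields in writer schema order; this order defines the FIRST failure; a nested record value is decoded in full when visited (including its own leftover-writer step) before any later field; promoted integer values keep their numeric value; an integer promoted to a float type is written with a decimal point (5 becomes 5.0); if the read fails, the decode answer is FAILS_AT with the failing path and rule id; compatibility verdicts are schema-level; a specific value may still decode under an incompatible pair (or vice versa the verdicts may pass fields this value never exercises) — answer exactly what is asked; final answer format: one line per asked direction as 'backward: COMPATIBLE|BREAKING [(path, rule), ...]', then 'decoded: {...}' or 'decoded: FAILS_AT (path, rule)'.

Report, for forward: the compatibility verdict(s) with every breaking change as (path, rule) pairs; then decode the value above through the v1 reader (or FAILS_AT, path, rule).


each type pair in Order: writer, then reader
forward on Order — v1 reading data written by v2:
  Color -> Color, writer required: channel aligns to channel
  map<string, bool> -> map<string, bool>, writer required: scores aligns to scores
  Meta -> Meta, writer required: geo aligns to geo
  int32 -> int32, writer required: id aligns to id
  bytes -> bytes, writer optional: checksum aligns to checksum
  leftover writer field: balance
  bool -> bool, writer required: geo.verified aligns to geo.verified
  float64 -> float64, writer required: geo.weight aligns to geo.weight
  geo.seq: no writer match
  violation R2 at balance
  => forward: BREAKING (1)
decode walk for Order under reader schema v1:
  channel := "BLUE"
  scores := {"src": true, "k2": true}
  geo.verified := true
  geo.weight := 0.25
  geo.seq := null (not supplied -> null)
  id := -7
  checksum := 0x00
  => decoded: {"channel": "BLUE", "scores": {"src": true, "k2": true}, "geo": {"verified": true, "weight": 0.25, "seq": null}, "id": -7, "checksum": 0x00}
the rest of the Order diff is inert for this question:
  field verified in record Meta: tag 1 changed to 17 -> fires no rule on Order, leaving the asked answer as it is
  removed field seq from record Meta -> its effect on Order is confined to the backward direction, not asked

forward: BREAKING [(balance, R2)]; decoded: {"channel": "BLUE", "scores": {"src": true, "k2": true}, "geo": {"verified": true, "weight": 0.25, "seq": null}, "id": -7, "checksum": 0x00}


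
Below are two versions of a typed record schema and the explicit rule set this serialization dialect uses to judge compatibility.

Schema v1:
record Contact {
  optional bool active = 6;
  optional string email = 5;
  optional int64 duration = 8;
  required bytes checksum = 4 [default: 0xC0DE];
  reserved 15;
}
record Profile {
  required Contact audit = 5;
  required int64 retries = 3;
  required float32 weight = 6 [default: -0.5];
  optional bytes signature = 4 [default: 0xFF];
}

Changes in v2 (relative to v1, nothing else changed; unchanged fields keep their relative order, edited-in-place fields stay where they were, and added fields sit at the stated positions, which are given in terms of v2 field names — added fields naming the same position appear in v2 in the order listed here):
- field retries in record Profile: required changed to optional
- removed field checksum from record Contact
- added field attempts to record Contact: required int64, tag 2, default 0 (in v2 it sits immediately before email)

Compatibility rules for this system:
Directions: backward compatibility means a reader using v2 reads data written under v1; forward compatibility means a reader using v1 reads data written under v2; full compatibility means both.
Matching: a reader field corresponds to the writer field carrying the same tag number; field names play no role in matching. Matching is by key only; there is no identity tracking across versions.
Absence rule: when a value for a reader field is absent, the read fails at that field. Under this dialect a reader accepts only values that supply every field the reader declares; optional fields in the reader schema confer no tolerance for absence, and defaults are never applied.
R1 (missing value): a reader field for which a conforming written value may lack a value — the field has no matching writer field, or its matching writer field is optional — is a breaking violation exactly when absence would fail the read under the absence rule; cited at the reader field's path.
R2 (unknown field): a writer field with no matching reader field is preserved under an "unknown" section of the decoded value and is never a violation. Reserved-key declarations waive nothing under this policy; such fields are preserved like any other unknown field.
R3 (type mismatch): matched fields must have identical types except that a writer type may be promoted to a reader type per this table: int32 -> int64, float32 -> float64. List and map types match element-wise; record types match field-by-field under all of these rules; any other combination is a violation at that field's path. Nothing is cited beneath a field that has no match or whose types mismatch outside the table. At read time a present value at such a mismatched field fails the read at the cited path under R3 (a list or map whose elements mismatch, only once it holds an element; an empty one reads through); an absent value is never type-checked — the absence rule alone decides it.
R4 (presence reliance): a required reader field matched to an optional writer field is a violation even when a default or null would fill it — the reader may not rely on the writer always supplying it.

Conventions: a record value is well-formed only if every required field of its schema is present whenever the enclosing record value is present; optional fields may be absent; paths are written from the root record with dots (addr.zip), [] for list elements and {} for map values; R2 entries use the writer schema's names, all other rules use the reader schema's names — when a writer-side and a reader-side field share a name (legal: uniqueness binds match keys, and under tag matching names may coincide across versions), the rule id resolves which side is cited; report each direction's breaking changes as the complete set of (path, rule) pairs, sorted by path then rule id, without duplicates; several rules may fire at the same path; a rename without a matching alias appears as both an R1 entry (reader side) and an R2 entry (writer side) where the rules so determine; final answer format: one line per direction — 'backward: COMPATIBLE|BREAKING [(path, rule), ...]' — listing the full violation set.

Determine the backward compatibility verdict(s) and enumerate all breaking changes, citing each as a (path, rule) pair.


each type pair in Profile: writer, then reader
backward on Profile — v2 reading data written by v1:
  audit <- audit (Contact -> Contact, writer required)
  retries <- retries (int64 -> int64, writer required)
  weight <- weight (float32 -> float32, writer required)
  signature <- signature (bytes -> bytes, writer optional)
  audit.active <- audit.active (bool -> bool, writer optional)
  audit.attempts has no writer counterpart
  audit.email <- audit.email (string -> string, writer optional)
  audit.duration <- audit.duration (int64 -> int64, writer optional)
  audit.checksum (writer side), unknown to reader
  R1 fires at audit.active
  R1 fires at audit.attempts
  R1 fires at audit.duration
  R1 fires at audit.email
  R1 fires at signature
  => 5 violation(s): backward is BREAKING for Profile
checking off the Profile differences that do not matter here:
  field retries in record Profile: required changed to optional -> fires only in the forward direction of Profile, which is not asked here
  removed field checksum from record Contact -> fires only in the forward direction of Profile, which is not asked here

backward: BREAKING [(audit.active, R1), (audit.attempts, R1), (audit.duration, R1), (audit.email, R1), (signature, R1)]


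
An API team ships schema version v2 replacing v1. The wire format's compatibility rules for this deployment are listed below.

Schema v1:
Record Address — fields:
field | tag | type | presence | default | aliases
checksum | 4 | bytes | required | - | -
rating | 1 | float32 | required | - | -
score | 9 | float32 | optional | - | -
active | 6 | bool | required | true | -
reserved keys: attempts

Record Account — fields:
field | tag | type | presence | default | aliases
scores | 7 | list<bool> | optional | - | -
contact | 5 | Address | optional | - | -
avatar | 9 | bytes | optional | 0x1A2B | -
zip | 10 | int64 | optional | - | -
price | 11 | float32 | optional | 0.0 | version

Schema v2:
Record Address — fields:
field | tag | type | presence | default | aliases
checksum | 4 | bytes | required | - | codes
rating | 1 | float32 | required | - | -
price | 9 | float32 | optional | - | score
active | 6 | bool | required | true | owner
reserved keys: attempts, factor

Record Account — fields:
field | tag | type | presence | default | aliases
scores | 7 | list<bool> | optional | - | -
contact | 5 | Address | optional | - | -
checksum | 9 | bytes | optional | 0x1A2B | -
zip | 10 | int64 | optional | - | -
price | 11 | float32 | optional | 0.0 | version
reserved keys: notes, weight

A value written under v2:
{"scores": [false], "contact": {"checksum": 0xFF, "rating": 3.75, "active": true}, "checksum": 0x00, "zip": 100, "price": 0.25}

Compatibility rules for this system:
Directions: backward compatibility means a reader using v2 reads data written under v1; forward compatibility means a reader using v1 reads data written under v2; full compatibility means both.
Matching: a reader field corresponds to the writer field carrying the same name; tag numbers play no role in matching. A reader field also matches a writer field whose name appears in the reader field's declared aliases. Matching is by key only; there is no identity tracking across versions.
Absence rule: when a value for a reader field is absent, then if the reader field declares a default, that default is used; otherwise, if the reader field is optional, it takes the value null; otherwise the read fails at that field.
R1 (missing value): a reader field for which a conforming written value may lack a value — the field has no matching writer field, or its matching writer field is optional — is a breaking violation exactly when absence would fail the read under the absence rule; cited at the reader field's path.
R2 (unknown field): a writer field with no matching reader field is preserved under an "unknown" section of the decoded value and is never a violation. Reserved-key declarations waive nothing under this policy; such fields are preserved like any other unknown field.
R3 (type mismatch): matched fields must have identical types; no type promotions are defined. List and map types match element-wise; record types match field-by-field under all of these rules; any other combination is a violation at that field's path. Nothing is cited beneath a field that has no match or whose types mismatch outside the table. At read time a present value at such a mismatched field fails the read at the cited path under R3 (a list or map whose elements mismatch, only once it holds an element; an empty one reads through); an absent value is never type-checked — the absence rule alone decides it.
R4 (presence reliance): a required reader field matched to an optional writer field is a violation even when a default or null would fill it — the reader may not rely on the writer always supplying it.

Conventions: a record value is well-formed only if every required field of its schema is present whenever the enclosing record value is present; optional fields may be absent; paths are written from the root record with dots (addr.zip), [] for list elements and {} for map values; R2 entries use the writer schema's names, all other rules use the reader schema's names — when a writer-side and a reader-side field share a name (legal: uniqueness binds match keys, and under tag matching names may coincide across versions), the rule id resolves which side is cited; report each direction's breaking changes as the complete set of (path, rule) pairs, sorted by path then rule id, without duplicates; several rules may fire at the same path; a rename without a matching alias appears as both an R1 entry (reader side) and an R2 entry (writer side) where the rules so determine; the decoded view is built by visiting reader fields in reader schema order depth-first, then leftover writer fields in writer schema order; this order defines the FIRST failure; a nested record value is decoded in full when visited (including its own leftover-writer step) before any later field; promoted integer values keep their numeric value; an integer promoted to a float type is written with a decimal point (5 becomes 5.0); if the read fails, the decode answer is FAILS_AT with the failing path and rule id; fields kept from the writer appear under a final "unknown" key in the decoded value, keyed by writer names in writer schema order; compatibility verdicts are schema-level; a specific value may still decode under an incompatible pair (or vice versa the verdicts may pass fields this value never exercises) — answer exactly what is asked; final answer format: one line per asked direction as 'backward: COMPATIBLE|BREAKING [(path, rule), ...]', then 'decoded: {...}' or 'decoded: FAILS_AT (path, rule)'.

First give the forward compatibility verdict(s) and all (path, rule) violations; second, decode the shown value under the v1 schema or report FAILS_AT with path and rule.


arrows below run writer -> reader for Account
checking forward for Account: reader v1 against writer v2:
  list<bool> -> list<bool>, writer optional: scores aligns to scores
  Address -> Address, writer optional: contact aligns to contact
  avatar has no writer counterpart
  int64 -> int64, writer optional: zip aligns to zip
  float32 -> float32, writer optional: price aligns to price
  writer checksum: unknown to reader
  bytes -> bytes, writer required: contact.checksum aligns to contact.checksum
  float32 -> float32, writer required: contact.rating aligns to contact.rating
  contact.score has no writer counterpart
  bool -> bool, writer required: contact.active aligns to contact.active
  writer contact.price: unknown to reader
  nothing fires on Account: forward is COMPATIBLE
migrating the Account value to v1:
  scores := [false]
  contact.checksum := 0xFF
  contact.rating := 3.75
  contact.score := null (absent, optional -> null)
  contact.active := true
  avatar := 0x1A2B (absent -> default)
  zip := 100
  price := 0.25
  writer checksum: kept under "unknown"
  => decoded: {"scores": [false], "contact": {"checksum": 0xFF, "rating": 3.75, "score": null, "active": true}, "avatar": 0x1A2B, "zip": 100, "price": 0.25, "unknown": {"checksum": 0x00}}
ruling out the remaining Account differences:
  renamed field score to price in record Address (alias score declared on the renamed field) -> fires no rule on Account, leaving the asked answer as it is

forward: COMPATIBLE []; decoded: {"scores": [false], "contact": {"checksum": 0xFF, "rating": 3.75, "score": null, "active": true}, "avatar": 0x1A2B, "zip": 100, "price": 0.25, "unknown": {"checksum": 0x00}}


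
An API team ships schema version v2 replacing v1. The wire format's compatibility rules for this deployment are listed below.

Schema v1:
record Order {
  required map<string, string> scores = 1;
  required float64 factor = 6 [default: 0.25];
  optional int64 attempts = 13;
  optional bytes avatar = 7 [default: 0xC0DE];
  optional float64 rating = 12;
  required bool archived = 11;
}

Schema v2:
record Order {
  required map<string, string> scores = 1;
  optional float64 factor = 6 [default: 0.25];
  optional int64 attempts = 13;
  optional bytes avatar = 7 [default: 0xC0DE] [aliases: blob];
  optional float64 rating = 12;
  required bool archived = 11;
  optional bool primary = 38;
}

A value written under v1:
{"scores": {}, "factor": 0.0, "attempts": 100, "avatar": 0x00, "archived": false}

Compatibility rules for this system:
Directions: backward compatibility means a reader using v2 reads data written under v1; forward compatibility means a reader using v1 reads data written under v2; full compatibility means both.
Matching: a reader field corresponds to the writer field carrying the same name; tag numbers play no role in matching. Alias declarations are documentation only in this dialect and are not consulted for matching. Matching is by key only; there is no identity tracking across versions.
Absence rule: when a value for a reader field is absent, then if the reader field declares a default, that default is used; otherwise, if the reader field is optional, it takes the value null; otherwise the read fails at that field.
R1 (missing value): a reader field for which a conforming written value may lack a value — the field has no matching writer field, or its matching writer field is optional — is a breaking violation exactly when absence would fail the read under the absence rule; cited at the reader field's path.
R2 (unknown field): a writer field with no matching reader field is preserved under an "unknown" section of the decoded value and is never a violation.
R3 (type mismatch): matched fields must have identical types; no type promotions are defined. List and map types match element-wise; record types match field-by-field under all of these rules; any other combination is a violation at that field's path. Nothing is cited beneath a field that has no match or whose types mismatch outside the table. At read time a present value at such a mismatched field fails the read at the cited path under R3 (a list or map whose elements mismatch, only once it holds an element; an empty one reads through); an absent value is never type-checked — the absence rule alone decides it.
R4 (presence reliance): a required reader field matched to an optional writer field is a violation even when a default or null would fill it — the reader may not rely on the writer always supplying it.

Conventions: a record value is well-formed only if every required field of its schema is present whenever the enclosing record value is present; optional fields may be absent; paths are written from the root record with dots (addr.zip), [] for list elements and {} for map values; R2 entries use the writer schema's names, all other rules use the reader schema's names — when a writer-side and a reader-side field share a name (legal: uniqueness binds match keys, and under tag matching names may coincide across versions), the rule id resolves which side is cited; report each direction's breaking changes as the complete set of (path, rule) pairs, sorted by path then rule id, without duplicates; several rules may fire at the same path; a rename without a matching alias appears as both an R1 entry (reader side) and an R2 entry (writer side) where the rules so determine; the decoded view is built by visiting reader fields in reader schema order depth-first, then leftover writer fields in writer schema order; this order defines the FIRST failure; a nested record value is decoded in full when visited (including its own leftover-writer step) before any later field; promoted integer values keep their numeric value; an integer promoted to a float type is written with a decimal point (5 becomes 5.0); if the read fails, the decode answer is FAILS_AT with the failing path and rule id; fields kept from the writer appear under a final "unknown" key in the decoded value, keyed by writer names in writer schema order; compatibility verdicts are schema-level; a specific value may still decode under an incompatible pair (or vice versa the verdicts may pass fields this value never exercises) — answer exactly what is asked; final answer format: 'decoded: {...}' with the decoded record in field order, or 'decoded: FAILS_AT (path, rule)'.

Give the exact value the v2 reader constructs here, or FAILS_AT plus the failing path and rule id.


decoded: {"scores": {}, "factor": 0.0, "attempts": 100, "avatar": 0x00, "rating": null, "archived": false, "primary": null}

arrows below run writer -> reader for Order
decode walk for Order under reader schema v2:
  scores := {}
  factor := 0.0
  attempts := 100
  avatar := 0x00
  rating := null (not supplied -> null)
  archived := false
  primary := null (not supplied -> null)
  => decoded: {"scores": {}, "factor": 0.0, "attempts": 100, "avatar": 0x00, "rating": null, "archived": false, "primary": null}
remaining Order differences; none change what is asked:
  field factor in record Order: required changed to optional -> a verdict-level change on Order — the shown value reads the same


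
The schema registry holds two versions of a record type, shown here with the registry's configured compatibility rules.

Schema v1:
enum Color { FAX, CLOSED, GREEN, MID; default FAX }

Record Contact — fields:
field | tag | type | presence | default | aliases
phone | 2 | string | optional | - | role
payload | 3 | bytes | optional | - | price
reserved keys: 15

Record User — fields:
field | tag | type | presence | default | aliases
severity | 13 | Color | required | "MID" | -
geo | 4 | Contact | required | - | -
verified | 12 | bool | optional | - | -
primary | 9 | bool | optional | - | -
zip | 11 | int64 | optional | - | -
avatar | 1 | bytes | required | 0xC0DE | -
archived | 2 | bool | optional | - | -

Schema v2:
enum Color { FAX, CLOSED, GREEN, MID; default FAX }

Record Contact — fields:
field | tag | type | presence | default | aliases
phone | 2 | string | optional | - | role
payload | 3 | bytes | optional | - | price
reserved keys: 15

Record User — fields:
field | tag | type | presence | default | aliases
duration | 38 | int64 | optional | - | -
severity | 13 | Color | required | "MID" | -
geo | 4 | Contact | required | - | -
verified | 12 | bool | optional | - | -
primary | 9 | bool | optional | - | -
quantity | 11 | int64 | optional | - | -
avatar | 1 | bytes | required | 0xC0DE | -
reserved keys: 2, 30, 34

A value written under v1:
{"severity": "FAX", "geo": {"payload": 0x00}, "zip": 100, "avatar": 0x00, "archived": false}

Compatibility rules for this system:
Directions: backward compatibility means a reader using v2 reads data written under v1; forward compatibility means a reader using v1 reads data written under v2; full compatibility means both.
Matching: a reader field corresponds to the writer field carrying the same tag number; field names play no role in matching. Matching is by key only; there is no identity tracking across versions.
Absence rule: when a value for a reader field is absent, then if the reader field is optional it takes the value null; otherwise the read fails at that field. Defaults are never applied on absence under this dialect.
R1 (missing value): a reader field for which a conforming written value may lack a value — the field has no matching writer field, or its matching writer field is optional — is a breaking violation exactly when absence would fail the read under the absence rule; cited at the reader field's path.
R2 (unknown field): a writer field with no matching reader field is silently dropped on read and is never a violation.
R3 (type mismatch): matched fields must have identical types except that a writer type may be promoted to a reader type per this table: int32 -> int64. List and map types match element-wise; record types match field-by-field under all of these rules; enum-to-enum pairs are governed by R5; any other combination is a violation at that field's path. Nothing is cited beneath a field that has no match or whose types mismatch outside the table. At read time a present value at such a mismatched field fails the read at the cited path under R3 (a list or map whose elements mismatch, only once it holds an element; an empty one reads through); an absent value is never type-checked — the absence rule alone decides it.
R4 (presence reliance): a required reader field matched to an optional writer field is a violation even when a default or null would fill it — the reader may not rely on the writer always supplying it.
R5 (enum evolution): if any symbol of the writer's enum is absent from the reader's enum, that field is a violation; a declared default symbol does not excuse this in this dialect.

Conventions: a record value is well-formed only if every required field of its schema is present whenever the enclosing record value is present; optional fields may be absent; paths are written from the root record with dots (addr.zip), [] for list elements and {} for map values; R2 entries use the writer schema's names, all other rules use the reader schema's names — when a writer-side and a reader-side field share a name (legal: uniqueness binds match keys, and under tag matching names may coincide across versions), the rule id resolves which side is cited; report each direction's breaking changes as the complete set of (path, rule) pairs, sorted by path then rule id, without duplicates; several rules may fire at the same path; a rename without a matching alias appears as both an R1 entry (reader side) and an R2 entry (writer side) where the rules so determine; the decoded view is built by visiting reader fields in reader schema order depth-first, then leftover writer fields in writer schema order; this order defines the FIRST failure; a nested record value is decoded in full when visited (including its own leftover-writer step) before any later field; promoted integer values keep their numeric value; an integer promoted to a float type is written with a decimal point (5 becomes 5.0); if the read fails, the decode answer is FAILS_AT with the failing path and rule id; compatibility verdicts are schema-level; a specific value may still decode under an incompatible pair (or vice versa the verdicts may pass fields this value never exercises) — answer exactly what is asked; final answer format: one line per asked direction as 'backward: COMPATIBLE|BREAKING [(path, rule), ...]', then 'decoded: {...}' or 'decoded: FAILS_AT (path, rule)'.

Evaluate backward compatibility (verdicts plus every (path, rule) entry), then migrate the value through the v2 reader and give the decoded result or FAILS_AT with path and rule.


backward: COMPATIBLE []; decoded: {"duration": null, "severity": "FAX", "geo": {"phone": null, "payload": 0x00}, "verified": null, "primary": null, "quantity": 100, "avatar": 0x00}

in User below, arrows point writer -> reader
backward for User (reader v2, writer v1):
  duration has no writer counterpart
  Color -> Color, writer required: severity aligns to severity
  Contact -> Contact, writer required: geo aligns to geo
  bool -> bool, writer optional: verified aligns to verified
  bool -> bool, writer optional: primary aligns to primary
  int64 -> int64, writer optional: quantity aligns to zip
  bytes -> bytes, writer required: avatar aligns to avatar
  writer field archived has no reader counterpart
  string -> string, writer optional: geo.phone aligns to geo.phone
  bytes -> bytes, writer optional: geo.payload aligns to geo.payload
  => backward verdict for User: COMPATIBLE, no violations
decoding the User value with the v2 reader:
  duration := null (absent, optional -> null)
  severity := "FAX"
  geo.phone := null (absent, optional -> null)
  geo.payload := 0x00
  verified := null (absent, optional -> null)
  primary := null (absent, optional -> null)
  quantity := 100 (from writer zip)
  avatar := 0x00
  writer archived: unknown -> dropped
  => decoded: {"duration": null, "severity": "FAX", "geo": {"phone": null, "payload": 0x00}, "verified": null, "primary": null, "quantity": 100, "avatar": 0x00}


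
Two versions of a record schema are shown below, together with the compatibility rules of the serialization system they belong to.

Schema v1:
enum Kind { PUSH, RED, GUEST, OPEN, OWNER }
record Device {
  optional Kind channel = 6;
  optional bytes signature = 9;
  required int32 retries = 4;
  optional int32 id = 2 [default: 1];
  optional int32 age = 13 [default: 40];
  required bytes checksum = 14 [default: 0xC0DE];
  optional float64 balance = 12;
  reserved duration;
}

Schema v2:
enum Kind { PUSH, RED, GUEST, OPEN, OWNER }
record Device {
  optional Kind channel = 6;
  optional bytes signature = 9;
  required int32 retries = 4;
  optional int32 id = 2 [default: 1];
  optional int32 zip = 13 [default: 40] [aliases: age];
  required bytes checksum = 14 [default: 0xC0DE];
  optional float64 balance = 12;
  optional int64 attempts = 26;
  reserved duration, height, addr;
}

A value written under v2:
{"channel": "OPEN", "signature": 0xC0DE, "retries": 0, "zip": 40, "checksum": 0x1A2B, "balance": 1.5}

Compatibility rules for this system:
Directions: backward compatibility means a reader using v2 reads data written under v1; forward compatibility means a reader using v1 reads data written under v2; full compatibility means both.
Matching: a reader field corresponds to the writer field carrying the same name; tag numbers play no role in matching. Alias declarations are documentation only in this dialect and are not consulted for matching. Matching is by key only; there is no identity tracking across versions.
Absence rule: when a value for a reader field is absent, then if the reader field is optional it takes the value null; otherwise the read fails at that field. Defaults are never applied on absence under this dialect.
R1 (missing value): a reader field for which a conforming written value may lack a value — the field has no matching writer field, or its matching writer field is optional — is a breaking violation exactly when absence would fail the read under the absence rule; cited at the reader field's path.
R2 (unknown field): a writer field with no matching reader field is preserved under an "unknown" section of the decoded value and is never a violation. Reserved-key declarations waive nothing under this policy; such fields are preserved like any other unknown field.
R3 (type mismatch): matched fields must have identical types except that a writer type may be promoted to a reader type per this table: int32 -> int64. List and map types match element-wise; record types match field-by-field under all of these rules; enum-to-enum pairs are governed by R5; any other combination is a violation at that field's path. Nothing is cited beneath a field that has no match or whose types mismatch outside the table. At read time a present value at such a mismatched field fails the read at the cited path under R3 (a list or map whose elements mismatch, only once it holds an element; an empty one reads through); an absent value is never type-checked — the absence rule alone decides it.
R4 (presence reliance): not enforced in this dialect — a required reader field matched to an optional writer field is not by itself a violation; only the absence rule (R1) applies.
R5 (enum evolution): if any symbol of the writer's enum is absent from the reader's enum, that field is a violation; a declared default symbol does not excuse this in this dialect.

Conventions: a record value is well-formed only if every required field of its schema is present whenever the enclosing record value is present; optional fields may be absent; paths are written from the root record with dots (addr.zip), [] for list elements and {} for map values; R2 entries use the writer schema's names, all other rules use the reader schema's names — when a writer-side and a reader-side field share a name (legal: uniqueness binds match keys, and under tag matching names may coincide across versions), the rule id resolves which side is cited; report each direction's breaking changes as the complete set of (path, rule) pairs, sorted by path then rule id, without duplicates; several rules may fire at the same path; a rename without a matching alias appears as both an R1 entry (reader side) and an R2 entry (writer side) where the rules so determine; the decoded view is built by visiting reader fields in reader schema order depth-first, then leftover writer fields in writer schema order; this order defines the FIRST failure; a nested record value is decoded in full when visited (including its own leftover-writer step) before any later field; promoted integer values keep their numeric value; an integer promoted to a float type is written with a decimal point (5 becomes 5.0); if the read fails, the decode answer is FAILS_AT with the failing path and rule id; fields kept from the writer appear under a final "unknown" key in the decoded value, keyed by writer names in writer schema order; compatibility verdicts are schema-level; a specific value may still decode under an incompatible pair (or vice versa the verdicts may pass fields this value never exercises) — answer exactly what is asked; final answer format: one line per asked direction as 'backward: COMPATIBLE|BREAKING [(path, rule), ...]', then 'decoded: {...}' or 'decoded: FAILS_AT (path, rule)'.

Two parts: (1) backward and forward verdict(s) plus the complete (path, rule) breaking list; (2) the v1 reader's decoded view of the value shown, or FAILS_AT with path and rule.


backward: COMPATIBLE []; forward: COMPATIBLE []; decoded: {"channel": "OPEN", "signature": 0xC0DE, "retries": 0, "id": null, "age": null, "checksum": 0x1A2B, "balance": 1.5, "unknown": {"zip": 40}}

the writer's type comes first in each Device pair
checking backward for Device: reader v2 against writer v1:
  channel: Kind -> Kind, writer optional; from channel
  signature: bytes -> bytes, writer optional; from signature
  retries: int32 -> int32, writer required; from retries
  id: int32 -> int32, writer optional; from id
  zip has no writer counterpart
  checksum: bytes -> bytes, writer required; from checksum
  balance: float64 -> float64, writer optional; from balance
  attempts has no writer counterpart
  writer age: unknown to reader
  nothing fires on Device: backward is COMPATIBLE
checking forward for Device: reader v1 against writer v2:
  channel: Kind -> Kind, writer optional; from channel
  signature: bytes -> bytes, writer optional; from signature
  retries: int32 -> int32, writer required; from retries
  id: int32 -> int32, writer optional; from id
  age has no writer counterpart
  checksum: bytes -> bytes, writer required; from checksum
  balance: float64 -> float64, writer optional; from balance
  writer zip: unknown to reader
  writer attempts: unknown to reader
  nothing fires on Device: forward is COMPATIBLE
decoding the Device value with the v1 reader:
  channel := "OPEN"
  signature := 0xC0DE
  retries := 0
  id := null (not supplied -> null)
  age := null (not supplied -> null)
  checksum := 0x1A2B
  balance := 1.5
  writer zip: kept under "unknown"
  => decoded: {"channel": "OPEN", "signature": 0xC0DE, "retries": 0, "id": null, "age": null, "checksum": 0x1A2B, "balance": 1.5, "unknown": {"zip": 40}}
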